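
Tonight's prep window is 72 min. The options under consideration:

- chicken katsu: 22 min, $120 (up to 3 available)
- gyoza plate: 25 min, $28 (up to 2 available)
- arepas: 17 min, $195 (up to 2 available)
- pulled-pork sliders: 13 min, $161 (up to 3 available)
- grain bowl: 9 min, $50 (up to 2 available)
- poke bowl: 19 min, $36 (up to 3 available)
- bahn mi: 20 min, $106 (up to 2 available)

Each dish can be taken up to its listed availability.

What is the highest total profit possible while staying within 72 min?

762

Density check — pulled-pork sliders 12.38, arepas 11.47, grain bowl 5.56, chicken katsu 5.45 are the best per min.
The ratio heuristic lands on arepas + 3×pulled-pork sliders + grain bowl (728) but leaves 7 min idle.
Dropping pulled-pork sliders frees 13 min; slotting in arepas (17 min) lifts the total to 762 at 69 min.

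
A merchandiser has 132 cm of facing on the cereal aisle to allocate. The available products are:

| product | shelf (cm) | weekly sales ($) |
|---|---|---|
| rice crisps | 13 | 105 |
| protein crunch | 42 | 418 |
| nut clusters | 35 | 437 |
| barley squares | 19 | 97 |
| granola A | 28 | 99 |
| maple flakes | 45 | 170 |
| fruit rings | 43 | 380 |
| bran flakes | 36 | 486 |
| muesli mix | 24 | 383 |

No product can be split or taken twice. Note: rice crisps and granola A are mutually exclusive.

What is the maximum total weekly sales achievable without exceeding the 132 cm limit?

1508

Taking rice crisps + nut clusters + barley squares + bran flakes + muesli mix: 127 cm used, 1508 in weekly sales.
Next best is rice crisps + protein crunch + nut clusters + bran flakes at 1446 (126 cm) — short by 62.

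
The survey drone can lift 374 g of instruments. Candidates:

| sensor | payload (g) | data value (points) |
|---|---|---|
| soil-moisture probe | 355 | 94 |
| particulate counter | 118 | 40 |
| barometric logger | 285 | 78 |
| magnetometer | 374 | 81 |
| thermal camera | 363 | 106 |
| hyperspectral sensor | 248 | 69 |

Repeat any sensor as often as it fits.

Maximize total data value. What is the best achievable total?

120

3×particulate counter uses 354 of the 374 g and totals 120.
That's the maximum — no swap from here does better than 120.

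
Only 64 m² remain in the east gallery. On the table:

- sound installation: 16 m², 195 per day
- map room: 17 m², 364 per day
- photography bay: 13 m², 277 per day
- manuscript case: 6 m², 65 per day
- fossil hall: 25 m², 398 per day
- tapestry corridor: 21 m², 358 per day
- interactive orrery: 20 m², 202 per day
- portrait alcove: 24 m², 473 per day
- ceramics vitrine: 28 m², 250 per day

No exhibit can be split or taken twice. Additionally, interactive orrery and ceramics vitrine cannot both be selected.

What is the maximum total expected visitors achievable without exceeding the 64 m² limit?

Greedy by ratio would take map room + photography bay + manuscript case + portrait alcove: 60 m² used, total 1179.
Replace photography bay and manuscript case with tapestry corridor: the trade gains 16 net, giving 1195 at 62 m².

1195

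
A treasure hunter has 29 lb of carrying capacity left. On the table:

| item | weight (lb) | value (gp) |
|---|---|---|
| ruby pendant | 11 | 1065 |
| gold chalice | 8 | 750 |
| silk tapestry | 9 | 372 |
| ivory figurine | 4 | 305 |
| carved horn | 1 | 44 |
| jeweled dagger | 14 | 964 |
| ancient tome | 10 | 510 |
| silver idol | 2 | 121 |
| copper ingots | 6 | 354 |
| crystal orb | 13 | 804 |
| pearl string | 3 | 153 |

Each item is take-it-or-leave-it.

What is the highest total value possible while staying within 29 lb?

2474

A density-first pass picks ruby pendant + gold chalice + ivory figurine + carved horn + silver idol + pearl string — 2438 at 29 lb.
Replace carved horn and silver idol and pearl string with copper ingots: the trade gains 36 net, giving 2474 at 29 lb.
Every other selection either busts 29 lb or fails to beat 2474.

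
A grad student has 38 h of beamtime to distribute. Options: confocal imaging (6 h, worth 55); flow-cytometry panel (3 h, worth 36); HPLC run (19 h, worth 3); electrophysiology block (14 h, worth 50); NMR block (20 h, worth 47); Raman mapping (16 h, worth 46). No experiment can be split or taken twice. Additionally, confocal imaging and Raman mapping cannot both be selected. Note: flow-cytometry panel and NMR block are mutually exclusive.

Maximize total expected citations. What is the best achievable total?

141

Ranking by ratio (expected citations/h): flow-cytometry panel 12.00, confocal imaging 9.17, electrophysiology block 3.57, Raman mapping 2.88.
Best packing: confocal imaging + flow-cytometry panel + electrophysiology block — 23 h, 141 total.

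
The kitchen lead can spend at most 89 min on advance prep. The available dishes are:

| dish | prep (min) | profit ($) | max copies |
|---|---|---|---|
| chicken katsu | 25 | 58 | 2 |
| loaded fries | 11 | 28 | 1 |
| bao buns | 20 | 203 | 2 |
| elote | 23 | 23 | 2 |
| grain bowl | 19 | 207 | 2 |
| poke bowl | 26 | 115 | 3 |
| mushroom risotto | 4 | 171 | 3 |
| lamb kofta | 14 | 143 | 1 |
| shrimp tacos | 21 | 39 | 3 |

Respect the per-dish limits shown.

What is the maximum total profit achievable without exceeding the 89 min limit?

1273

Ranking by ratio (profit/min): mushroom risotto 42.75, grain bowl 10.89, lamb kofta 10.21, bao buns 10.15.
The ratio ordering already packs tightly: bao buns + 2×grain bowl + 3×mushroom risotto + lamb kofta, 84 min, 1273.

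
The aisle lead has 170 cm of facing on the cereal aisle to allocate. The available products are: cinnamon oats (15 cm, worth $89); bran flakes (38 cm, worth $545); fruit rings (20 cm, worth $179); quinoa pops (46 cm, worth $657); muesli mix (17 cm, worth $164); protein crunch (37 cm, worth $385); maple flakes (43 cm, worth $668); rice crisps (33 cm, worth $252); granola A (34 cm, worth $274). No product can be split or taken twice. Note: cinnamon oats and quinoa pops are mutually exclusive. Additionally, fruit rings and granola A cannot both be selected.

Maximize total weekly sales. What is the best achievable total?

2255

Bran flakes + quinoa pops + protein crunch + maple flakes uses 164 of the 170 cm and totals 2255.
The spare 6 cm is too small for any remaining product, and no feasible exchange beats 2255.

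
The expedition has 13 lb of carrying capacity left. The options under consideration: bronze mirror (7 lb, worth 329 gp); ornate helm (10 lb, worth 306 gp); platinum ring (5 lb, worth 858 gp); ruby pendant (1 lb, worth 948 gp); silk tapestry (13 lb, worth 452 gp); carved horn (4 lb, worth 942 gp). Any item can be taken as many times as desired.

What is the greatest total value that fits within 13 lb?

Taking 13×ruby pendant: 13 lb used, 12324 in value.
That's the maximum — no swap from here does better than 12324.

12324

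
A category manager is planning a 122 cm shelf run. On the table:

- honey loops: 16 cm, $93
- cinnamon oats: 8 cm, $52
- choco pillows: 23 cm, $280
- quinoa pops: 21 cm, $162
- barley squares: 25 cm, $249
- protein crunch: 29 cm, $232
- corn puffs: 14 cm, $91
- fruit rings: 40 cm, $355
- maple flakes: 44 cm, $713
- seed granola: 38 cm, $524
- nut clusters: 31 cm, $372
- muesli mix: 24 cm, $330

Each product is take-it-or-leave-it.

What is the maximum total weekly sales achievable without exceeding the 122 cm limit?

1695

Ranking by ratio (weekly sales/cm): maple flakes 16.20, seed granola 13.79, muesli mix 13.75.
A density-first pass picks cinnamon oats + maple flakes + seed granola + muesli mix — 1619 at 114 cm.
Dropping cinnamon oats and seed granola frees 46 cm; slotting in choco pillows + nut clusters (54 cm) lifts the total to 1695 at 122 cm.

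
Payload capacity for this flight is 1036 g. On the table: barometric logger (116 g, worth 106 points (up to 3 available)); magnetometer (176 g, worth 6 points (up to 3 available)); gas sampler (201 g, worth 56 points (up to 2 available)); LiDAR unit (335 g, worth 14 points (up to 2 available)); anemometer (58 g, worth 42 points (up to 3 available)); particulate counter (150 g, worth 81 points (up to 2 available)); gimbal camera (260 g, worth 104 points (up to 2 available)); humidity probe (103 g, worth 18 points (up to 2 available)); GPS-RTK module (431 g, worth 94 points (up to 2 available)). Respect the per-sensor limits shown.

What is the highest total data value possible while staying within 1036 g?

668

Filling by ratio: 3×barometric logger + gas sampler + 3×anemometer + 2×particulate counter for 662, with 13 g left unused.
Replace gas sampler and anemometer with gimbal camera: the trade gains 6 net, giving 668 at 1024 g.
Nothing else within 1036 g beats 668.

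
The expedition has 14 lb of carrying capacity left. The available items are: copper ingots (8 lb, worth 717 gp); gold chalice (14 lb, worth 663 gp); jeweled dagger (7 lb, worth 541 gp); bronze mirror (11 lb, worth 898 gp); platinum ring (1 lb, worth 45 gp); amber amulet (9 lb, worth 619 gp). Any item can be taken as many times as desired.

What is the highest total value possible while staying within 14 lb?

Greedy by ratio would take copper ingots + 6×platinum ring: 14 lb used, total 987.
The 14 lb tied up in copper ingots and 6×platinum ring is better spent on 2×jeweled dagger — total rises to 1082 (14 lb).
No other feasible combination exceeds 1082.

1082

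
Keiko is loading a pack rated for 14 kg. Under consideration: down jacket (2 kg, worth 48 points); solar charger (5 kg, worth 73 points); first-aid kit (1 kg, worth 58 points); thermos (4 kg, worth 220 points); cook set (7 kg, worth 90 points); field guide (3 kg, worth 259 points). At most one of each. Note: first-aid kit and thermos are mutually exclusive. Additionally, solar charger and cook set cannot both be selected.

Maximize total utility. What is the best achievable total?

600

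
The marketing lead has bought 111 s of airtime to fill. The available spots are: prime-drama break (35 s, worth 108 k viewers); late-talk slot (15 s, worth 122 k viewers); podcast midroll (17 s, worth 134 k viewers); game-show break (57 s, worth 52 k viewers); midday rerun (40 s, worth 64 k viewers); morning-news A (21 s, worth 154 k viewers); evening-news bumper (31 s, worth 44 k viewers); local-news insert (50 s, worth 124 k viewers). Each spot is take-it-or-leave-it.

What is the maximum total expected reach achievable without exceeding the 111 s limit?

534

The ratio heuristic lands on prime-drama break + late-talk slot + podcast midroll + morning-news A (518) but leaves 23 s idle.
Replace prime-drama break with local-news insert: the trade gains 16 net, giving 534 at 103 s.
The closest alternative, prime-drama break + late-talk slot + podcast midroll + morning-news A, reaches only 518.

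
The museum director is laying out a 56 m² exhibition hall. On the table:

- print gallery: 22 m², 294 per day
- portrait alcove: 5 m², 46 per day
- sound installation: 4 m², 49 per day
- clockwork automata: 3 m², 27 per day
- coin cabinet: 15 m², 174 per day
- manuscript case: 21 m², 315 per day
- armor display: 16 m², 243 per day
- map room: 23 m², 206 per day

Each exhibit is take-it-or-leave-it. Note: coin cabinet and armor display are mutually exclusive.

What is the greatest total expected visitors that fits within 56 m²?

731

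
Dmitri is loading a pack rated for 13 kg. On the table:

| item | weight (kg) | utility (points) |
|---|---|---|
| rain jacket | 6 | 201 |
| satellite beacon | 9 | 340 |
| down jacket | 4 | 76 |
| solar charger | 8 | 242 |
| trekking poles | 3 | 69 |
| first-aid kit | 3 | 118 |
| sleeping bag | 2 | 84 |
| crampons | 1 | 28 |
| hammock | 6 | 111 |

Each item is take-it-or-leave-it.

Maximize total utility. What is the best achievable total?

Ranking by ratio (utility/kg): sleeping bag 42.00, first-aid kit 39.33, satellite beacon 37.78, rain jacket 33.50.
Taking the top-ratio items first gives rain jacket + first-aid kit + sleeping bag + crampons for 431 (12 kg).
Dropping rain jacket and sleeping bag frees 8 kg; slotting in satellite beacon (9 kg) lifts the total to 486 at 13 kg.
Runner-up satellite beacon + first-aid kit tops out at 458.

486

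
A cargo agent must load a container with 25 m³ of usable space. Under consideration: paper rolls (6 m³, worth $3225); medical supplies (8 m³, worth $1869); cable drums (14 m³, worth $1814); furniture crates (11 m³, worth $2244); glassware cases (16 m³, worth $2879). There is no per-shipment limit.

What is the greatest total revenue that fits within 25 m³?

12900

Best packing: 4×paper rolls — 24 m³, 12900 total.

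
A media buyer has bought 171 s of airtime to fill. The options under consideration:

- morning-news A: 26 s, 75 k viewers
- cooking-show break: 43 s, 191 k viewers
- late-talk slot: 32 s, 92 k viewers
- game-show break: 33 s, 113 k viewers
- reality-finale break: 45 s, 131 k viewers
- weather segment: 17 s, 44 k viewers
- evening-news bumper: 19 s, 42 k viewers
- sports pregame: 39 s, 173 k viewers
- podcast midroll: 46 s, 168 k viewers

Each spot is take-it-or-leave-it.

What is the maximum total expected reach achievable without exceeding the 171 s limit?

651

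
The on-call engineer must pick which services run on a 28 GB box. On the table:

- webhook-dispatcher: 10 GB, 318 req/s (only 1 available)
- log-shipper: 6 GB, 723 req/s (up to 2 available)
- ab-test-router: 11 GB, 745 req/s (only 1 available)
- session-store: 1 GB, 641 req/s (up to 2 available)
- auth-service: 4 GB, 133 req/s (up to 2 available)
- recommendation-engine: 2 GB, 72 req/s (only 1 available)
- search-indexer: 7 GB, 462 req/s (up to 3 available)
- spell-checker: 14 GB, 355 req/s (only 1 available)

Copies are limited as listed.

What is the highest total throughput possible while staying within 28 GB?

3652

Greedy by ratio would take 2×log-shipper + ab-test-router + 2×session-store + recommendation-engine: 27 GB used, total 3545.
Dropping ab-test-router and recommendation-engine frees 13 GB; slotting in 2×search-indexer (14 GB) lifts the total to 3652 at 28 GB.
Every other selection either busts 28 GB or exceeds an availability limit or fails to beat 3652.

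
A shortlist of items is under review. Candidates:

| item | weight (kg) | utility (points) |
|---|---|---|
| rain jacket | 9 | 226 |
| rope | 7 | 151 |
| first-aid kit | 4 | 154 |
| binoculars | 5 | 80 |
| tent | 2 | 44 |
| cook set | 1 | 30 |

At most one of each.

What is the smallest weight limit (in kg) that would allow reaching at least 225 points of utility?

7

Minimise kg subject to total utility ≥ 225.
first-aid kit + tent + cook set reaches 228 using 7 kg.
Any bundle with less than 7 kg falls short of 225.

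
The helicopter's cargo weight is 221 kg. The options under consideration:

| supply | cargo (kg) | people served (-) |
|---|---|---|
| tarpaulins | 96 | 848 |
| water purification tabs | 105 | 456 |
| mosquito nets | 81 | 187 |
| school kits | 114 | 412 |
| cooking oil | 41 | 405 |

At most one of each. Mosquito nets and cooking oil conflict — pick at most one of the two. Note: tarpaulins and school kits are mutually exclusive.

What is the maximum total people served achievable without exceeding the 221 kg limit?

1304

Best packing: tarpaulins + water purification tabs — 201 kg, 1304 total.
The spare 20 kg is too small for any remaining supply, and no feasible exchange beats 1304.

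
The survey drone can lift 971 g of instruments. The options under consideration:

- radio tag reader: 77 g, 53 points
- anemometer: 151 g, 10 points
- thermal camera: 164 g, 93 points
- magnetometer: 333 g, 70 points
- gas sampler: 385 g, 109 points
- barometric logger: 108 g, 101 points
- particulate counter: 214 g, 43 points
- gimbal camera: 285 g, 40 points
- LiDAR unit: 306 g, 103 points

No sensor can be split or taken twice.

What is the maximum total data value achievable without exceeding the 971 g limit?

406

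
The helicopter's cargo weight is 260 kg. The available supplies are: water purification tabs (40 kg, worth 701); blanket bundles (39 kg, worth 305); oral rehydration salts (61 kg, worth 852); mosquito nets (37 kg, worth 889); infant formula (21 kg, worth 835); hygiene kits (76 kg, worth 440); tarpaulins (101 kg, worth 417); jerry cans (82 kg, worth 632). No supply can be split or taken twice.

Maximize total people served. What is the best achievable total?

3909

Greedy by ratio would take water purification tabs + blanket bundles + oral rehydration salts + mosquito nets + infant formula: 198 kg used, total 3582.
Dropping blanket bundles frees 39 kg; slotting in jerry cans (82 kg) lifts the total to 3909 at 241 kg.
Runner-up water purification tabs + oral rehydration salts + mosquito nets + infant formula + hygiene kits tops out at 3717.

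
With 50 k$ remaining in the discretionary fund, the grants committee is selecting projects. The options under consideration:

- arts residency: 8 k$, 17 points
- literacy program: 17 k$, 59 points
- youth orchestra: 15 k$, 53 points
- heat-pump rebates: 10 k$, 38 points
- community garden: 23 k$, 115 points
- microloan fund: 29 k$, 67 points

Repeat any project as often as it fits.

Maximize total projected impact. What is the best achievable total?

230

2×community garden uses 46 of the 50 k$ and totals 230.
Nothing else within 50 k$ beats 230.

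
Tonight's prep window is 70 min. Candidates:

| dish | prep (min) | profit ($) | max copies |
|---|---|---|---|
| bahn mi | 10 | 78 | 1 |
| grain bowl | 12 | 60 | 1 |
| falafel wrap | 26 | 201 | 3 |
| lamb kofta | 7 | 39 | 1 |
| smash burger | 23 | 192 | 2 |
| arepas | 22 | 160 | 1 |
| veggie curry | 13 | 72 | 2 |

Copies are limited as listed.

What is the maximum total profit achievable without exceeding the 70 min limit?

544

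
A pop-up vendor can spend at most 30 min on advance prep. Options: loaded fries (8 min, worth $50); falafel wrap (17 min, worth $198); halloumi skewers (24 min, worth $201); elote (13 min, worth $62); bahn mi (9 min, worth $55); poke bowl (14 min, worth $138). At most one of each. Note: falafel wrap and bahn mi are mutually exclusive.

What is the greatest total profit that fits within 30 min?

260

Taking the top-ratio dishes first gives loaded fries + falafel wrap for 248 (25 min).
Dropping loaded fries frees 8 min; slotting in elote (13 min) lifts the total to 260 at 30 min.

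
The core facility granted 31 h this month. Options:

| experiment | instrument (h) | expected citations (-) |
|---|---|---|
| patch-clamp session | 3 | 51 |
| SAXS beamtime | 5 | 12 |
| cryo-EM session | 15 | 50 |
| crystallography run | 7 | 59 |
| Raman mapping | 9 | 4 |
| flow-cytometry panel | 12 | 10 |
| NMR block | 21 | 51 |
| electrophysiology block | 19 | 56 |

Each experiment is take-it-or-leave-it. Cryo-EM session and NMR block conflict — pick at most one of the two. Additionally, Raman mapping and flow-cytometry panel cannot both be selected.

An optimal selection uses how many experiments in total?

4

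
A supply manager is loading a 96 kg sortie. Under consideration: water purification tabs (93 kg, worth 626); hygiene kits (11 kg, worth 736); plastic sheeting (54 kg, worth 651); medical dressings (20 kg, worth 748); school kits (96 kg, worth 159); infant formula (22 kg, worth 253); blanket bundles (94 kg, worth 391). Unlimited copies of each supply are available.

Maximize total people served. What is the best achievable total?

Density check — hygiene kits 66.91, medical dressings 37.40, plastic sheeting 12.06 are the best per kg.
Best packing: 8×hygiene kits — 88 kg, 5888 total.
That's the maximum — no swap from here does better than 5888.

5888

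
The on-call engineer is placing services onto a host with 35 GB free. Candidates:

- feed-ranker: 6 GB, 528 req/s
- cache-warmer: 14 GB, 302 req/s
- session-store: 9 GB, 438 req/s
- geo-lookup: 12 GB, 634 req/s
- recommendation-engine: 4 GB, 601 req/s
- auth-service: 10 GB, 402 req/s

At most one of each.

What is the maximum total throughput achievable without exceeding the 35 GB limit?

The ratio ordering already packs tightly: feed-ranker + session-store + geo-lookup + recommendation-engine, 31 GB, 2201.
Runner-up feed-ranker + geo-lookup + recommendation-engine + auth-service tops out at 2165.

2201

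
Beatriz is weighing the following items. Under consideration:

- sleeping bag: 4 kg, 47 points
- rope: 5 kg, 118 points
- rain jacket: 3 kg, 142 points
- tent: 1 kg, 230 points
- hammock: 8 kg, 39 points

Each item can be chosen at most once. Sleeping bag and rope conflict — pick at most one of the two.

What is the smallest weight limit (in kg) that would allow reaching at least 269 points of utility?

Minimise kg subject to total utility ≥ 269.
rain jacket + tent: 372 utility at 4 kg.
Below 4 kg the best achievable stays under 269.

4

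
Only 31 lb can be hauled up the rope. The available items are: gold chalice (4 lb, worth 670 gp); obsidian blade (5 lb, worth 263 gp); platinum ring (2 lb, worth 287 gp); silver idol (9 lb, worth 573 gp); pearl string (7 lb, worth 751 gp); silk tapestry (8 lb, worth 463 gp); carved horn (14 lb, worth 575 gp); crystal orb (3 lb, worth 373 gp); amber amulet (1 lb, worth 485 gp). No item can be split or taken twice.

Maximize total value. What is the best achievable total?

Gold chalice + obsidian blade + platinum ring + silver idol + pearl string + crystal orb + amber amulet uses 31 of the 31 lb and totals 3402.
That's the maximum — no swap from here does better than 3402.

3402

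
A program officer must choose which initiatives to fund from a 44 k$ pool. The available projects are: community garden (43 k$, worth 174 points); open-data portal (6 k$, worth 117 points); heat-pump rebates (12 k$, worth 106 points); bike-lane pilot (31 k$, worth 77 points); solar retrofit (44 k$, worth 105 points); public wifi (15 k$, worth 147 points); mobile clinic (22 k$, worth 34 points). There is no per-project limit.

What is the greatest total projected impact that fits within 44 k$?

By projected impact per k$: open-data portal 19.50, public wifi 9.80, heat-pump rebates 8.83, community garden 4.05 lead.
Taking 7×open-data portal: 42 k$ used, 819 in projected impact.
Every other selection either busts 44 k$ or fails to beat 819.

819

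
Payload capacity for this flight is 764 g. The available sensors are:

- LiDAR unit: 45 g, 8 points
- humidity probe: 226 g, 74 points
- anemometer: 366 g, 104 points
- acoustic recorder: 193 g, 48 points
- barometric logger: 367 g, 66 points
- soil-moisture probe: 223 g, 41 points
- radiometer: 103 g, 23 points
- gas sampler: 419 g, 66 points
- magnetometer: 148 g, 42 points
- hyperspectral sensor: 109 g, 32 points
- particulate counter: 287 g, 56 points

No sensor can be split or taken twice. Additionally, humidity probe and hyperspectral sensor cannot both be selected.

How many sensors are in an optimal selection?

Best achievable data value is 220.
One optimal bundle: humidity probe + anemometer + magnetometer (740 g).
All optima have 3 sensors.

3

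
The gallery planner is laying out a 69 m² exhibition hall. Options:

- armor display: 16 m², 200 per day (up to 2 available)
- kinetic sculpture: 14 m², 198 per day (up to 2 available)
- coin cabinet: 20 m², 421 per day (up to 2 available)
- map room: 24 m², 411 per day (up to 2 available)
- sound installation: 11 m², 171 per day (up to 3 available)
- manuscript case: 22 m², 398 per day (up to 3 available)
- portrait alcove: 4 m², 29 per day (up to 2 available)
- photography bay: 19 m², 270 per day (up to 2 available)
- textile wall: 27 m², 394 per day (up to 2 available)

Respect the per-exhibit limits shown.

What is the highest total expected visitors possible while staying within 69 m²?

A density-first pass picks 2×coin cabinet + manuscript case + portrait alcove — 1269 at 66 m².
Replace manuscript case with map room: the trade gains 13 net, giving 1282 at 68 m².

1282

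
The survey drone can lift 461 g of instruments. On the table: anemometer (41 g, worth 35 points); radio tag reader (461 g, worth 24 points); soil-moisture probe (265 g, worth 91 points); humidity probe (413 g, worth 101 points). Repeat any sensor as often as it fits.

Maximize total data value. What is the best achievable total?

By data value per g: anemometer 0.85, soil-moisture probe 0.34, humidity probe 0.24 lead.
Taking 11×anemometer: 451 g used, 385 in data value.
Nothing else within 461 g beats 385.

385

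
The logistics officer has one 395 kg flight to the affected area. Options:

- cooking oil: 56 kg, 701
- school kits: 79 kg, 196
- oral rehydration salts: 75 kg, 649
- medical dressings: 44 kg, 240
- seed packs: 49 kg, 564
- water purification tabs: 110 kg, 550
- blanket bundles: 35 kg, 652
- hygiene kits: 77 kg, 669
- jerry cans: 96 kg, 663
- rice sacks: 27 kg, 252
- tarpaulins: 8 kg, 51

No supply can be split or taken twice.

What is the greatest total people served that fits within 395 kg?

Taking the top-ratio supplies first gives cooking oil + oral rehydration salts + medical dressings + seed packs + blanket bundles + hygiene kits + rice sacks + tarpaulins for 3778 (371 kg).
The 79 kg tied up in medical dressings and rice sacks and tarpaulins is better spent on jerry cans — total rises to 3898 (388 kg).

3898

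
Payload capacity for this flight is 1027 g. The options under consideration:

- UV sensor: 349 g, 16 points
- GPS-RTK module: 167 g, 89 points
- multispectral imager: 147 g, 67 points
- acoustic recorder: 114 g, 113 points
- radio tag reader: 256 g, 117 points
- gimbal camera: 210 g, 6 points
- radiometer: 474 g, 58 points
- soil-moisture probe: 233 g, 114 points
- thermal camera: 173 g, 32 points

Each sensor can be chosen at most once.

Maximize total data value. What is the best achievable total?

Ranking by ratio (data value/g): acoustic recorder 0.99, GPS-RTK module 0.53, soil-moisture probe 0.49, radio tag reader 0.46.
GPS-RTK module + multispectral imager + acoustic recorder + radio tag reader + soil-moisture probe uses 917 of the 1027 g and totals 500.

500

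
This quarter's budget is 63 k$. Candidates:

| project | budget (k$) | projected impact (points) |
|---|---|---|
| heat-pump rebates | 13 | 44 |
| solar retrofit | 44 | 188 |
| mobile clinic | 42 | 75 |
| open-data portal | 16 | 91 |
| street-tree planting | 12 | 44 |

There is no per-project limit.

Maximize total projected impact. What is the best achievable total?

Best packing: heat-pump rebates + 3×open-data portal — 61 k$, 317 total.
Every other selection either busts 63 k$ or fails to beat 317.

317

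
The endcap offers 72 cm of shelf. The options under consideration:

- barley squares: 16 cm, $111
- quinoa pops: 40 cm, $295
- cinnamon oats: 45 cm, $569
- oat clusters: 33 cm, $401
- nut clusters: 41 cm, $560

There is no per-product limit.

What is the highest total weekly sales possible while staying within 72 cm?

802

Greedy by ratio would take barley squares + nut clusters: 57 cm used, total 671.
The 57 cm tied up in barley squares and nut clusters is better spent on 2×oat clusters — total rises to 802 (66 cm).
Every other selection either busts 72 cm or fails to beat 802.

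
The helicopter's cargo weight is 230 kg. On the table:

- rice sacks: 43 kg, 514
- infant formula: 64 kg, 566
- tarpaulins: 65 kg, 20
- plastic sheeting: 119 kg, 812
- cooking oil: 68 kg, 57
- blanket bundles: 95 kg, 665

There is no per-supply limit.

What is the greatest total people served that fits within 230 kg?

Taking 5×rice sacks: 215 kg used, 2570 in people served.
Every other selection either busts 230 kg or fails to beat 2570.

2570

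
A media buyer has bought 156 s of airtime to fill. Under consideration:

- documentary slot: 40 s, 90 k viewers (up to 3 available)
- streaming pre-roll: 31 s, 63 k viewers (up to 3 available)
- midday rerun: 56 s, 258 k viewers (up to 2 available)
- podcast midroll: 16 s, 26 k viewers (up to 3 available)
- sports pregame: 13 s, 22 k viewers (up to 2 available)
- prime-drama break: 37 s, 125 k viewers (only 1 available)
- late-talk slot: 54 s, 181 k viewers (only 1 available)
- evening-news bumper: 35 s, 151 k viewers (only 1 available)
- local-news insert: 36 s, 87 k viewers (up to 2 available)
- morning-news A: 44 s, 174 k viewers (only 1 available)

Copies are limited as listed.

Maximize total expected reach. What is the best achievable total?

Filling by ratio: 2×midday rerun + evening-news bumper for 667, with 9 s left unused.
Replace evening-news bumper with morning-news A: the trade gains 23 net, giving 690 at 156 s.
Every other selection either busts 156 s or exceeds an availability limit or fails to beat 690.

690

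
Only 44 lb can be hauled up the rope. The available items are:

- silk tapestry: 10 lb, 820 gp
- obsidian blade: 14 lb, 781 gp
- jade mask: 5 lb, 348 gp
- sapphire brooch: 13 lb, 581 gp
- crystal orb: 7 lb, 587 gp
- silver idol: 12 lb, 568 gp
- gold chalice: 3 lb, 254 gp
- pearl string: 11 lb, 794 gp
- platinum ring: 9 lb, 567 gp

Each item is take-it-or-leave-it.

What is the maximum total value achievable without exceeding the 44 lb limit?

3116

The ratio heuristic lands on silk tapestry + jade mask + crystal orb + gold chalice + pearl string (2803) but leaves 8 lb idle.
Dropping gold chalice frees 3 lb; slotting in platinum ring (9 lb) lifts the total to 3116 at 42 lb.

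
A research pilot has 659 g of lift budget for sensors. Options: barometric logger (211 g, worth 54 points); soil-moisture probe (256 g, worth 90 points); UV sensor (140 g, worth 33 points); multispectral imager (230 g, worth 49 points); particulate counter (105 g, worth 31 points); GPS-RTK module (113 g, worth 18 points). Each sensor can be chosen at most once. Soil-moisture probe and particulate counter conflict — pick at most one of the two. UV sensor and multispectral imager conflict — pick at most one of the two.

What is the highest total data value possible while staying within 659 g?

By data value per g: soil-moisture probe 0.35, particulate counter 0.30, barometric logger 0.26, UV sensor 0.24 lead.
Barometric logger + soil-moisture probe + UV sensor uses 607 of the 659 g and totals 177.
Every other selection either busts 659 g or breaks a pairing rule or fails to beat 177.

177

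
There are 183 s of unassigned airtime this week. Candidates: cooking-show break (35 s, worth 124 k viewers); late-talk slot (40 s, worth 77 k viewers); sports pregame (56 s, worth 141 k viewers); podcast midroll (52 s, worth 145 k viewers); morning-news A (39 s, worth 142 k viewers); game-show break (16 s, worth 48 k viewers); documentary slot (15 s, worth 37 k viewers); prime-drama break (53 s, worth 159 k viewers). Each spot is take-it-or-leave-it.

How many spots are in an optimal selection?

4

Optimal total is 570.
cooking-show break + podcast midroll + morning-news A + prime-drama break hits 570 at 179 s.
All optima have 4 spots.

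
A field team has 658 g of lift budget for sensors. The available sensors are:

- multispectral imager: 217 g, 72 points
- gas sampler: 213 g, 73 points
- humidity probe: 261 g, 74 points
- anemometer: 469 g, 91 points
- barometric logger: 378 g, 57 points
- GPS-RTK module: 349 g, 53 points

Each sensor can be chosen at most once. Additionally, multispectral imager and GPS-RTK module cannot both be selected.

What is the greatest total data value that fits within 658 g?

147

Ranking by ratio (data value/g): gas sampler 0.34, multispectral imager 0.33, humidity probe 0.28, anemometer 0.19.
Greedy by ratio would take multispectral imager + gas sampler: 430 g used, total 145.
Dropping multispectral imager frees 217 g; slotting in humidity probe (261 g) lifts the total to 147 at 474 g.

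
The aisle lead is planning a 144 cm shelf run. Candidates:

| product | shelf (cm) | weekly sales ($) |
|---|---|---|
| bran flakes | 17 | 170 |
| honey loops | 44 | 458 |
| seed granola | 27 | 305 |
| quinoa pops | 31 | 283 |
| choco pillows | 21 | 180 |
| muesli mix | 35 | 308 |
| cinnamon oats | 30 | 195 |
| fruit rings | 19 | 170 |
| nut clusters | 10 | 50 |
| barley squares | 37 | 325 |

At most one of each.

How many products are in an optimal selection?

The maximum weekly sales within 144 cm is 1428.
One optimal bundle: bran flakes + honey loops + seed granola + fruit rings + barley squares (144 cm).
All optima have 5 products.

5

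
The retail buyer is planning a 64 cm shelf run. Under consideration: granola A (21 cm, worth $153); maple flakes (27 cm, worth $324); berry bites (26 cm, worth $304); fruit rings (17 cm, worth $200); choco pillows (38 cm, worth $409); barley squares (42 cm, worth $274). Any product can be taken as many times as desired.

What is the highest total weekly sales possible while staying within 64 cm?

724

Taking the top-ratio products first gives 2×maple flakes for 648 (54 cm).
Dropping maple flakes frees 27 cm; slotting in 2×fruit rings (34 cm) lifts the total to 724 at 61 cm.
Nothing else within 64 cm beats 724.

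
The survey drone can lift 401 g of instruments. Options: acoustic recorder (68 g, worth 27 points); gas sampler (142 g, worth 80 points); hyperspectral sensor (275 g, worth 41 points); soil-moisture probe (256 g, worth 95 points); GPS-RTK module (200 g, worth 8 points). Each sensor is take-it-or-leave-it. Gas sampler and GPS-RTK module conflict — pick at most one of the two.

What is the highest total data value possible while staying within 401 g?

Density check — gas sampler 0.56, acoustic recorder 0.40, soil-moisture probe 0.37, hyperspectral sensor 0.15 are the best per g.
Filling by ratio: acoustic recorder + gas sampler for 107, with 191 g left unused.
Replace acoustic recorder with soil-moisture probe: the trade gains 68 net, giving 175 at 398 g.
Runner-up acoustic recorder + soil-moisture probe tops out at 122.

175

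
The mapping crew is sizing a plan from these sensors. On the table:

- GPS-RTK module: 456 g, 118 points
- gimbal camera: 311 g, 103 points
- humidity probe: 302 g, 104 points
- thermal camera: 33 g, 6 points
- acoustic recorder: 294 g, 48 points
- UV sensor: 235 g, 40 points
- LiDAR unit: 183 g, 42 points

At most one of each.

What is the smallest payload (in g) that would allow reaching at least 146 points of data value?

Minimise g subject to total data value ≥ 146.
Taking humidity probe + LiDAR unit gives 146 (≥ 146) for 485 g.
Any bundle with less than 485 g falls short of 146.

485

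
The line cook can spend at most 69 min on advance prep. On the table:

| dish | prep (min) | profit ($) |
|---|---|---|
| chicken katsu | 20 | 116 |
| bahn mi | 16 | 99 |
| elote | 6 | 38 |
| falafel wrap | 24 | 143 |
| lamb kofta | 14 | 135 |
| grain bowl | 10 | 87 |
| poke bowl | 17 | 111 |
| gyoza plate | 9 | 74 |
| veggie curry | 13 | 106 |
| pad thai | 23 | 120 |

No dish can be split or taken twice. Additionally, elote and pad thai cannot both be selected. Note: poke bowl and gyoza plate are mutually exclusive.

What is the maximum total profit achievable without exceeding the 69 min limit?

539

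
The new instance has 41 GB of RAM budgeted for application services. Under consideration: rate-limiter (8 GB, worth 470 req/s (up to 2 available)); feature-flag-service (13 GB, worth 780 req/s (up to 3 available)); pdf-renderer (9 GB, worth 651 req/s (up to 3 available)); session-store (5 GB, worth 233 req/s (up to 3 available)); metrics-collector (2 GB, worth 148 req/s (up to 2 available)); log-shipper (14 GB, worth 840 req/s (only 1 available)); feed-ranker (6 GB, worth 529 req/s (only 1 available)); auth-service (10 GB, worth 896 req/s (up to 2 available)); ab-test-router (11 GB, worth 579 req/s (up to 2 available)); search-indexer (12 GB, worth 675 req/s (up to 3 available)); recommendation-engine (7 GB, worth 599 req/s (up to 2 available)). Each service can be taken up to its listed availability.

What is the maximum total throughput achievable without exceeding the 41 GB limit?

Taking feed-ranker + 2×auth-service + 2×recommendation-engine: 40 GB used, 3519 in throughput.
Every other selection either busts 41 GB or exceeds an availability limit or fails to beat 3519.

3519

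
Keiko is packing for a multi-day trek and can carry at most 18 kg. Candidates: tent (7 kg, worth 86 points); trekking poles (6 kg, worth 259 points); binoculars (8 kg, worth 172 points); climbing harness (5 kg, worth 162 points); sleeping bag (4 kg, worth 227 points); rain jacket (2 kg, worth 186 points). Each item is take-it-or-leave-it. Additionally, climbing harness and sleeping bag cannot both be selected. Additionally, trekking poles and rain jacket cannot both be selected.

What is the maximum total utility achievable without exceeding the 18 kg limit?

658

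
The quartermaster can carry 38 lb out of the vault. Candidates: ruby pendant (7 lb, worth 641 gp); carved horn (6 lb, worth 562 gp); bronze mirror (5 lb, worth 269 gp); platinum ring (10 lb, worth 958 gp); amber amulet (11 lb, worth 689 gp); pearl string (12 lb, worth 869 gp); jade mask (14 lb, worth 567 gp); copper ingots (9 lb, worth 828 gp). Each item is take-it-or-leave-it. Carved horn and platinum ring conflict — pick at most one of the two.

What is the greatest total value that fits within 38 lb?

3296

Density check — platinum ring 95.80, carved horn 93.67, copper ingots 92.00, ruby pendant 91.57 are the best per lb.
Best packing: ruby pendant + platinum ring + pearl string + copper ingots — 38 lb, 3296 total.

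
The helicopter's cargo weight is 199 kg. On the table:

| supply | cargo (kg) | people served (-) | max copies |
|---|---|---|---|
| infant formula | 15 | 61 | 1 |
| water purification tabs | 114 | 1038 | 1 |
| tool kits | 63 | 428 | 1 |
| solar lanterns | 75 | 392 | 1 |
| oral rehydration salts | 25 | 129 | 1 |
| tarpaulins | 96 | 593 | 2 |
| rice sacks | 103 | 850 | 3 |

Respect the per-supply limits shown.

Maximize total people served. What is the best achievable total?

1527

By people served per kg: water purification tabs 9.11, rice sacks 8.25, tool kits 6.79 lead.
Best packing: infant formula + water purification tabs + tool kits — 192 kg, 1527 total.
Every other selection either busts 199 kg or exceeds an availability limit or fails to beat 1527.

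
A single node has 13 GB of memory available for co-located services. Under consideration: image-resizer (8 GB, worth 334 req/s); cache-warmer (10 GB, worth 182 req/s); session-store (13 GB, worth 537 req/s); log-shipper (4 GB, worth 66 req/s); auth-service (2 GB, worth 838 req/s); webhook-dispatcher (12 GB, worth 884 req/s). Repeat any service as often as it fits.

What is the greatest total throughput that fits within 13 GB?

5028

By throughput per GB: auth-service 419.00, webhook-dispatcher 73.67, image-resizer 41.75, session-store 41.31 lead.
6×auth-service uses 12 of the 13 GB and totals 5028.
The spare 1 GB is too small for any remaining service, and no exchange beats 5028.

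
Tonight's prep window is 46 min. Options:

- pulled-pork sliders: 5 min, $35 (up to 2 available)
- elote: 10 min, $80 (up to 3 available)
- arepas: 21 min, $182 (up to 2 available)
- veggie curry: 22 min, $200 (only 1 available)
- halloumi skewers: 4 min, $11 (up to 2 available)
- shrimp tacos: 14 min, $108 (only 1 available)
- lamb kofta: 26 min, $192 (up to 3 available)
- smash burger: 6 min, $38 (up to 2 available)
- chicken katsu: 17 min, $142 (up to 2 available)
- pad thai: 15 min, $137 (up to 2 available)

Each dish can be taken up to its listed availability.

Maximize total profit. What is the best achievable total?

Taking the top-ratio dishes first gives pulled-pork sliders + elote + 2×pad thai for 389 (45 min).
Replace pulled-pork sliders and pad thai with arepas: the trade gains 10 net, giving 399 at 46 min.
No other feasible combination exceeds 399.

399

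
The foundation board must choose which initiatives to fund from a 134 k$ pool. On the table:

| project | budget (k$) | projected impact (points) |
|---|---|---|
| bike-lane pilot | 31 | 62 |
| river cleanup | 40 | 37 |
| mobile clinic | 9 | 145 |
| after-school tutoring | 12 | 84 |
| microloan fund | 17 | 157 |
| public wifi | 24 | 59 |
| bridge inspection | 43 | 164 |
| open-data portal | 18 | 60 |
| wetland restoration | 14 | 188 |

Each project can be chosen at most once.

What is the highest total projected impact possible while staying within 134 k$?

Ranking by ratio (projected impact/k$): mobile clinic 16.11, wetland restoration 13.43, microloan fund 9.24.
Taking the top-ratio projects first gives mobile clinic + after-school tutoring + microloan fund + bridge inspection + open-data portal + wetland restoration for 798 (113 k$).
Dropping open-data portal frees 18 k$; slotting in bike-lane pilot (31 k$) lifts the total to 800 at 126 k$.
An exhaustive check of the 512 subsets confirms 800.

800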